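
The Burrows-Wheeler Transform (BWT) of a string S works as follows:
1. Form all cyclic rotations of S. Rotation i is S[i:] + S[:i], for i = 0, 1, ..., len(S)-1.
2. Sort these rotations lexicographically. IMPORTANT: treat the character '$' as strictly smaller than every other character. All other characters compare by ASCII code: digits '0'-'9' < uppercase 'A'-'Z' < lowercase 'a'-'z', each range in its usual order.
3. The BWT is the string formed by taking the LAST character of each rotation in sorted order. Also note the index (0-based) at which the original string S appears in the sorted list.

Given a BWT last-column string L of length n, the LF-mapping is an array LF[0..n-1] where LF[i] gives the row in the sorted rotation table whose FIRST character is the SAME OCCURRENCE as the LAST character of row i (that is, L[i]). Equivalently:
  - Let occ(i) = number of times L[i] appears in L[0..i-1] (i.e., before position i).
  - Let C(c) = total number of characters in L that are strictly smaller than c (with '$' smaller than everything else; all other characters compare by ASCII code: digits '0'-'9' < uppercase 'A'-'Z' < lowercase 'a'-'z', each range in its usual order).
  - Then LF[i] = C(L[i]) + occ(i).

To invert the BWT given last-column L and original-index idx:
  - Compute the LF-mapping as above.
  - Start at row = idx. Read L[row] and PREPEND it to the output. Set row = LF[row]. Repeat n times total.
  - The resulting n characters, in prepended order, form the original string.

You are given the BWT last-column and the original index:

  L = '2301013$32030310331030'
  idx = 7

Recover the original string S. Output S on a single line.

LF mapping: 12 14 1 8 2 9 15 0 16 13 3 17 4 18 10 5 19 20 11 6 21 7
Walk LF starting at row 7, prepending L[row]:
  step 1: row=7, L[7]='$', prepend. Next row=LF[7]=0
  step 2: row=0, L[0]='2', prepend. Next row=LF[0]=12
  step 3: row=12, L[12]='0', prepend. Next row=LF[12]=4
  step 4: row=4, L[4]='0', prepend. Next row=LF[4]=2
  step 5: row=2, L[2]='0', prepend. Next row=LF[2]=1
  step 6: row=1, L[1]='3', prepend. Next row=LF[1]=14
  step 7: row=14, L[14]='1', prepend. Next row=LF[14]=10
  step 8: row=10, L[10]='0', prepend. Next row=LF[10]=3
  step 9: row=3, L[3]='1', prepend. Next row=LF[3]=8
  step 10: row=8, L[8]='3', prepend. Next row=LF[8]=16
  step 11: row=16, L[16]='3', prepend. Next row=LF[16]=19
  step 12: row=19, L[19]='0', prepend. Next row=LF[19]=6
  step 13: row=6, L[6]='3', prepend. Next row=LF[6]=15
  step 14: row=15, L[15]='0', prepend. Next row=LF[15]=5
  step 15: row=5, L[5]='1', prepend. Next row=LF[5]=9
  step 16: row=9, L[9]='2', prepend. Next row=LF[9]=13
  step 17: row=13, L[13]='3', prepend. Next row=LF[13]=18
  step 18: row=18, L[18]='1', prepend. Next row=LF[18]=11
  step 19: row=11, L[11]='3', prepend. Next row=LF[11]=17
  step 20: row=17, L[17]='3', prepend. Next row=LF[17]=20
  step 21: row=20, L[20]='3', prepend. Next row=LF[20]=21
  step 22: row=21, L[21]='0', prepend. Next row=LF[21]=7
Reversed output: 033313210303310130002$

Answer: 033313210303310130002$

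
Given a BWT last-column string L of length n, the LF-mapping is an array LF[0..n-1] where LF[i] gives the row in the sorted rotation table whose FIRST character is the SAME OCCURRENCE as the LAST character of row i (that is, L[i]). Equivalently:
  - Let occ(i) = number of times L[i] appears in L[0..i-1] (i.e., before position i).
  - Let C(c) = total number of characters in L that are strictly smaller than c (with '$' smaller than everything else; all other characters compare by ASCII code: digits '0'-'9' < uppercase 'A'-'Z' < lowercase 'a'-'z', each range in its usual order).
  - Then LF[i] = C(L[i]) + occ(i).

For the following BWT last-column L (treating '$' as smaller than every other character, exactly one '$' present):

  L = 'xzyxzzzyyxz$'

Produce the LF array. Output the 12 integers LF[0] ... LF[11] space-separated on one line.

Answer: 1 7 4 2 8 9 10 5 6 3 11 0

Derivation:
Char counts: '$':1, 'x':3, 'y':3, 'z':5
C (first-col start): C('$')=0, C('x')=1, C('y')=4, C('z')=7
L[0]='x': occ=0, LF[0]=C('x')+0=1+0=1
L[1]='z': occ=0, LF[1]=C('z')+0=7+0=7
L[2]='y': occ=0, LF[2]=C('y')+0=4+0=4
L[3]='x': occ=1, LF[3]=C('x')+1=1+1=2
L[4]='z': occ=1, LF[4]=C('z')+1=7+1=8
L[5]='z': occ=2, LF[5]=C('z')+2=7+2=9
L[6]='z': occ=3, LF[6]=C('z')+3=7+3=10
L[7]='y': occ=1, LF[7]=C('y')+1=4+1=5
L[8]='y': occ=2, LF[8]=C('y')+2=4+2=6
L[9]='x': occ=2, LF[9]=C('x')+2=1+2=3
L[10]='z': occ=4, LF[10]=C('z')+4=7+4=11
L[11]='$': occ=0, LF[11]=C('$')+0=0+0=0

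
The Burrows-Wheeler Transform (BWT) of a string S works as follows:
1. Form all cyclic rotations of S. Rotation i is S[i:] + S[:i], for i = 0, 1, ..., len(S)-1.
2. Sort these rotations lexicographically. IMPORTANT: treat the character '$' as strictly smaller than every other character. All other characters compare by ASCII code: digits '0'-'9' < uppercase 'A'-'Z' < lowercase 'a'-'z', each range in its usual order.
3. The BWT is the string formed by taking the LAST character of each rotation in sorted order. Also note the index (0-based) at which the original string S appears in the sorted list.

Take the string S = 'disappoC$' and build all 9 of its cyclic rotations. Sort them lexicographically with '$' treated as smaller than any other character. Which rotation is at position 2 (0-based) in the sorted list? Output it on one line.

All 9 rotations (rotation i = S[i:]+S[:i]):
  rot[0] = disappoC$
  rot[1] = isappoC$d
  rot[2] = sappoC$di
  rot[3] = appoC$dis
  rot[4] = ppoC$disa
  rot[5] = poC$disap
  rot[6] = oC$disapp
  rot[7] = C$disappo
  rot[8] = $disappoC
Sorted (with $ < everything):
  sorted[0] = $disappoC
  sorted[1] = C$disappo
  sorted[2] = appoC$dis
  sorted[3] = disappoC$
  sorted[4] = isappoC$d
  sorted[5] = oC$disapp
  sorted[6] = poC$disap
  sorted[7] = ppoC$disa
  sorted[8] = sappoC$di
sorted[2] = appoC$dis

Answer: appoC$dis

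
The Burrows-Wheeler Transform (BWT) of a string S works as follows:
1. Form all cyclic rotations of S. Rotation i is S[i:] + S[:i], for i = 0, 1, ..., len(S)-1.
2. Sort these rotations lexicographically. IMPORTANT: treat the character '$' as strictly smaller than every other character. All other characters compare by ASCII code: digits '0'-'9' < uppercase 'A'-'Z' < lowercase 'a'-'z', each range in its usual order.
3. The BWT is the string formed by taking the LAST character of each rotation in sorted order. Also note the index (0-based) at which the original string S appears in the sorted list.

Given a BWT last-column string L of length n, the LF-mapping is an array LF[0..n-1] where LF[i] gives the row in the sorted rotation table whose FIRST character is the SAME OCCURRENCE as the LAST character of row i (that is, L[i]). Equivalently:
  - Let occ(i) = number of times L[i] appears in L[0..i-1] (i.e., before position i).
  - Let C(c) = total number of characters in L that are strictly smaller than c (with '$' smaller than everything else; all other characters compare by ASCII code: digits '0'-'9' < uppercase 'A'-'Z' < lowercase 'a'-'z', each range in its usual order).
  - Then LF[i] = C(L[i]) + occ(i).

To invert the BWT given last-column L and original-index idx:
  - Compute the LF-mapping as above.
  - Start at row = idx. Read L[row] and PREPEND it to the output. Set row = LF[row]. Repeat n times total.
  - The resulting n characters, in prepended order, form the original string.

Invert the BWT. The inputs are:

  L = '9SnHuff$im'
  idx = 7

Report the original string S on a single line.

LF mapping: 1 3 8 2 9 4 5 0 6 7
Walk LF starting at row 7, prepending L[row]:
  step 1: row=7, L[7]='$', prepend. Next row=LF[7]=0
  step 2: row=0, L[0]='9', prepend. Next row=LF[0]=1
  step 3: row=1, L[1]='S', prepend. Next row=LF[1]=3
  step 4: row=3, L[3]='H', prepend. Next row=LF[3]=2
  step 5: row=2, L[2]='n', prepend. Next row=LF[2]=8
  step 6: row=8, L[8]='i', prepend. Next row=LF[8]=6
  step 7: row=6, L[6]='f', prepend. Next row=LF[6]=5
  step 8: row=5, L[5]='f', prepend. Next row=LF[5]=4
  step 9: row=4, L[4]='u', prepend. Next row=LF[4]=9
  step 10: row=9, L[9]='m', prepend. Next row=LF[9]=7
Reversed output: muffinHS9$

Answer: muffinHS9$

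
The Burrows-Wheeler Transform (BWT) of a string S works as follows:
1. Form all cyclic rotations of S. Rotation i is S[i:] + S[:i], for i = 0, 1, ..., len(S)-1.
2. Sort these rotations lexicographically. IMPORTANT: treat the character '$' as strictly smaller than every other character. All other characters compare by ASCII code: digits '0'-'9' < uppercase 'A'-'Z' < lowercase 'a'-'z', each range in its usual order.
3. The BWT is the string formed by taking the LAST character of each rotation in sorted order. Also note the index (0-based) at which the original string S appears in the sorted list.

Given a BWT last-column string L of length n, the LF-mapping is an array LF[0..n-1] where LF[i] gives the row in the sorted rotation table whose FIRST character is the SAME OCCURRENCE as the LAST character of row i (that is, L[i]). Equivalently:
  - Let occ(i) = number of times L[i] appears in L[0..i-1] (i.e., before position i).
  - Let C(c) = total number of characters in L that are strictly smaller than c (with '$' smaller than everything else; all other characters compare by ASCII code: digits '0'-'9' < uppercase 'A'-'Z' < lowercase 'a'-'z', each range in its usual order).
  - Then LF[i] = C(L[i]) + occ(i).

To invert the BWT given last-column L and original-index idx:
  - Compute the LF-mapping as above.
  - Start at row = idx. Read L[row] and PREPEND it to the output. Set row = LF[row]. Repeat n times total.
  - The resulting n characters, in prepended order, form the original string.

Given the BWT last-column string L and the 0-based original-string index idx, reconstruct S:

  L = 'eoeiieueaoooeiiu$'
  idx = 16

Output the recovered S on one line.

Answer: uueoioiooaieeiee$

Derivation:
LF mapping: 2 11 3 7 8 4 15 5 1 12 13 14 6 9 10 16 0
Walk LF starting at row 16, prepending L[row]:
  step 1: row=16, L[16]='$', prepend. Next row=LF[16]=0
  step 2: row=0, L[0]='e', prepend. Next row=LF[0]=2
  step 3: row=2, L[2]='e', prepend. Next row=LF[2]=3
  step 4: row=3, L[3]='i', prepend. Next row=LF[3]=7
  step 5: row=7, L[7]='e', prepend. Next row=LF[7]=5
  step 6: row=5, L[5]='e', prepend. Next row=LF[5]=4
  step 7: row=4, L[4]='i', prepend. Next row=LF[4]=8
  step 8: row=8, L[8]='a', prepend. Next row=LF[8]=1
  step 9: row=1, L[1]='o', prepend. Next row=LF[1]=11
  step 10: row=11, L[11]='o', prepend. Next row=LF[11]=14
  step 11: row=14, L[14]='i', prepend. Next row=LF[14]=10
  step 12: row=10, L[10]='o', prepend. Next row=LF[10]=13
  step 13: row=13, L[13]='i', prepend. Next row=LF[13]=9
  step 14: row=9, L[9]='o', prepend. Next row=LF[9]=12
  step 15: row=12, L[12]='e', prepend. Next row=LF[12]=6
  step 16: row=6, L[6]='u', prepend. Next row=LF[6]=15
  step 17: row=15, L[15]='u', prepend. Next row=LF[15]=16
Reversed output: uueoioiooaieeiee$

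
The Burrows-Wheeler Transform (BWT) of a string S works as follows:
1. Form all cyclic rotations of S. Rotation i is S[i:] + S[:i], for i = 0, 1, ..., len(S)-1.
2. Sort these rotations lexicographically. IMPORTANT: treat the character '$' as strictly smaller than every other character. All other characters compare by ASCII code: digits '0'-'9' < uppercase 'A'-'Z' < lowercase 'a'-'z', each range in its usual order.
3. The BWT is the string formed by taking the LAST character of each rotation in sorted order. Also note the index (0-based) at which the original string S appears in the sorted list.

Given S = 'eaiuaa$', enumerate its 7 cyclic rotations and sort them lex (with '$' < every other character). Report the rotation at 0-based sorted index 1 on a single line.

All 7 rotations (rotation i = S[i:]+S[:i]):
  rot[0] = eaiuaa$
  rot[1] = aiuaa$e
  rot[2] = iuaa$ea
  rot[3] = uaa$eai
  rot[4] = aa$eaiu
  rot[5] = a$eaiua
  rot[6] = $eaiuaa
Sorted (with $ < everything):
  sorted[0] = $eaiuaa
  sorted[1] = a$eaiua
  sorted[2] = aa$eaiu
  sorted[3] = aiuaa$e
  sorted[4] = eaiuaa$
  sorted[5] = iuaa$ea
  sorted[6] = uaa$eai
sorted[1] = a$eaiua

Answer: a$eaiua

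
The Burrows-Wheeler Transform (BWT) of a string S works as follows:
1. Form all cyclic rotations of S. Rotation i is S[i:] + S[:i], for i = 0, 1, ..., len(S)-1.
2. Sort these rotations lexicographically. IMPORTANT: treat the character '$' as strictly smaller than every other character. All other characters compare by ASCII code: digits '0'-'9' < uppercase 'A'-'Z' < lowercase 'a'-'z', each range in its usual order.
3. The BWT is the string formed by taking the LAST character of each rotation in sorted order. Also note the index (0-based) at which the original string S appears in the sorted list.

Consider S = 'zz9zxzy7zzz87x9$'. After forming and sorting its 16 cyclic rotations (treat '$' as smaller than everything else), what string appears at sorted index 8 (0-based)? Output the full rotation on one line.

All 16 rotations (rotation i = S[i:]+S[:i]):
  rot[0] = zz9zxzy7zzz87x9$
  rot[1] = z9zxzy7zzz87x9$z
  rot[2] = 9zxzy7zzz87x9$zz
  rot[3] = zxzy7zzz87x9$zz9
  rot[4] = xzy7zzz87x9$zz9z
  rot[5] = zy7zzz87x9$zz9zx
  rot[6] = y7zzz87x9$zz9zxz
  rot[7] = 7zzz87x9$zz9zxzy
  rot[8] = zzz87x9$zz9zxzy7
  rot[9] = zz87x9$zz9zxzy7z
  rot[10] = z87x9$zz9zxzy7zz
  rot[11] = 87x9$zz9zxzy7zzz
  rot[12] = 7x9$zz9zxzy7zzz8
  rot[13] = x9$zz9zxzy7zzz87
  rot[14] = 9$zz9zxzy7zzz87x
  rot[15] = $zz9zxzy7zzz87x9
Sorted (with $ < everything):
  sorted[0] = $zz9zxzy7zzz87x9
  sorted[1] = 7x9$zz9zxzy7zzz8
  sorted[2] = 7zzz87x9$zz9zxzy
  sorted[3] = 87x9$zz9zxzy7zzz
  sorted[4] = 9$zz9zxzy7zzz87x
  sorted[5] = 9zxzy7zzz87x9$zz
  sorted[6] = x9$zz9zxzy7zzz87
  sorted[7] = xzy7zzz87x9$zz9z
  sorted[8] = y7zzz87x9$zz9zxz
  sorted[9] = z87x9$zz9zxzy7zz
  sorted[10] = z9zxzy7zzz87x9$z
  sorted[11] = zxzy7zzz87x9$zz9
  sorted[12] = zy7zzz87x9$zz9zx
  sorted[13] = zz87x9$zz9zxzy7z
  sorted[14] = zz9zxzy7zzz87x9$
  sorted[15] = zzz87x9$zz9zxzy7
sorted[8] = y7zzz87x9$zz9zxz

Answer: y7zzz87x9$zz9zxz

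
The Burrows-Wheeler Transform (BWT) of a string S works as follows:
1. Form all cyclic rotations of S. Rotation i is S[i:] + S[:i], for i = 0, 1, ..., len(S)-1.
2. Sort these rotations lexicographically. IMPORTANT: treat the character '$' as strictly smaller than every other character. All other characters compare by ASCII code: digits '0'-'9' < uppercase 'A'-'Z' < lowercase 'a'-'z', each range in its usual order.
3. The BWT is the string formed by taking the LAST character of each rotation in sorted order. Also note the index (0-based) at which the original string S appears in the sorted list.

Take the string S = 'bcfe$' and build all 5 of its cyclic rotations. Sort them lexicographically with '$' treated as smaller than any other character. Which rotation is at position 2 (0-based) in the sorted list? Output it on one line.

All 5 rotations (rotation i = S[i:]+S[:i]):
  rot[0] = bcfe$
  rot[1] = cfe$b
  rot[2] = fe$bc
  rot[3] = e$bcf
  rot[4] = $bcfe
Sorted (with $ < everything):
  sorted[0] = $bcfe
  sorted[1] = bcfe$
  sorted[2] = cfe$b
  sorted[3] = e$bcf
  sorted[4] = fe$bc
sorted[2] = cfe$b

Answer: cfe$b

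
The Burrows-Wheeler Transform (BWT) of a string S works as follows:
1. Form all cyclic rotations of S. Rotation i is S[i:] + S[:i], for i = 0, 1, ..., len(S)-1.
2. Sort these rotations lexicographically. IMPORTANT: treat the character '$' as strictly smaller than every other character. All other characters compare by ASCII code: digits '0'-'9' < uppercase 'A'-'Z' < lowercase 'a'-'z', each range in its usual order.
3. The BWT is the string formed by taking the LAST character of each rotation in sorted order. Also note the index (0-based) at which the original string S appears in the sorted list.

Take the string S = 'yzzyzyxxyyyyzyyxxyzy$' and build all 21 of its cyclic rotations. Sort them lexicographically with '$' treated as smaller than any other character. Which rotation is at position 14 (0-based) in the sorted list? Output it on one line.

All 21 rotations (rotation i = S[i:]+S[:i]):
  rot[0] = yzzyzyxxyyyyzyyxxyzy$
  rot[1] = zzyzyxxyyyyzyyxxyzy$y
  rot[2] = zyzyxxyyyyzyyxxyzy$yz
  rot[3] = yzyxxyyyyzyyxxyzy$yzz
  rot[4] = zyxxyyyyzyyxxyzy$yzzy
  rot[5] = yxxyyyyzyyxxyzy$yzzyz
  rot[6] = xxyyyyzyyxxyzy$yzzyzy
  rot[7] = xyyyyzyyxxyzy$yzzyzyx
  rot[8] = yyyyzyyxxyzy$yzzyzyxx
  rot[9] = yyyzyyxxyzy$yzzyzyxxy
  rot[10] = yyzyyxxyzy$yzzyzyxxyy
  rot[11] = yzyyxxyzy$yzzyzyxxyyy
  rot[12] = zyyxxyzy$yzzyzyxxyyyy
  rot[13] = yyxxyzy$yzzyzyxxyyyyz
  rot[14] = yxxyzy$yzzyzyxxyyyyzy
  rot[15] = xxyzy$yzzyzyxxyyyyzyy
  rot[16] = xyzy$yzzyzyxxyyyyzyyx
  rot[17] = yzy$yzzyzyxxyyyyzyyxx
  rot[18] = zy$yzzyzyxxyyyyzyyxxy
  rot[19] = y$yzzyzyxxyyyyzyyxxyz
  rot[20] = $yzzyzyxxyyyyzyyxxyzy
Sorted (with $ < everything):
  sorted[0] = $yzzyzyxxyyyyzyyxxyzy
  sorted[1] = xxyyyyzyyxxyzy$yzzyzy
  sorted[2] = xxyzy$yzzyzyxxyyyyzyy
  sorted[3] = xyyyyzyyxxyzy$yzzyzyx
  sorted[4] = xyzy$yzzyzyxxyyyyzyyx
  sorted[5] = y$yzzyzyxxyyyyzyyxxyz
  sorted[6] = yxxyyyyzyyxxyzy$yzzyz
  sorted[7] = yxxyzy$yzzyzyxxyyyyzy
  sorted[8] = yyxxyzy$yzzyzyxxyyyyz
  sorted[9] = yyyyzyyxxyzy$yzzyzyxx
  sorted[10] = yyyzyyxxyzy$yzzyzyxxy
  sorted[11] = yyzyyxxyzy$yzzyzyxxyy
  sorted[12] = yzy$yzzyzyxxyyyyzyyxx
  sorted[13] = yzyxxyyyyzyyxxyzy$yzz
  sorted[14] = yzyyxxyzy$yzzyzyxxyyy
  sorted[15] = yzzyzyxxyyyyzyyxxyzy$
  sorted[16] = zy$yzzyzyxxyyyyzyyxxy
  sorted[17] = zyxxyyyyzyyxxyzy$yzzy
  sorted[18] = zyyxxyzy$yzzyzyxxyyyy
  sorted[19] = zyzyxxyyyyzyyxxyzy$yz
  sorted[20] = zzyzyxxyyyyzyyxxyzy$y
sorted[14] = yzyyxxyzy$yzzyzyxxyyy

Answer: yzyyxxyzy$yzzyzyxxyyy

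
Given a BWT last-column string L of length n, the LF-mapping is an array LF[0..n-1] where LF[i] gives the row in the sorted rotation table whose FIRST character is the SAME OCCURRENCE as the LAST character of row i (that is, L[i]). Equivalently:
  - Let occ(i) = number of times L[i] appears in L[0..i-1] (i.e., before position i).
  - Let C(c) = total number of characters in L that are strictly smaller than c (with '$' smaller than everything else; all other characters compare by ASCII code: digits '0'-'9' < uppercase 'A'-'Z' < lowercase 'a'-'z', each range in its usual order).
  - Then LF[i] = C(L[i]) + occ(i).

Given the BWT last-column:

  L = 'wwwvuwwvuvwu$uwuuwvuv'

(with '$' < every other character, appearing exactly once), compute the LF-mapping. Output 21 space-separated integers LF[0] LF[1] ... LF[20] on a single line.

Answer: 13 14 15 8 1 16 17 9 2 10 18 3 0 4 19 5 6 20 11 7 12

Derivation:
Char counts: '$':1, 'u':7, 'v':5, 'w':8
C (first-col start): C('$')=0, C('u')=1, C('v')=8, C('w')=13
L[0]='w': occ=0, LF[0]=C('w')+0=13+0=13
L[1]='w': occ=1, LF[1]=C('w')+1=13+1=14
L[2]='w': occ=2, LF[2]=C('w')+2=13+2=15
L[3]='v': occ=0, LF[3]=C('v')+0=8+0=8
L[4]='u': occ=0, LF[4]=C('u')+0=1+0=1
L[5]='w': occ=3, LF[5]=C('w')+3=13+3=16
L[6]='w': occ=4, LF[6]=C('w')+4=13+4=17
L[7]='v': occ=1, LF[7]=C('v')+1=8+1=9
L[8]='u': occ=1, LF[8]=C('u')+1=1+1=2
L[9]='v': occ=2, LF[9]=C('v')+2=8+2=10
L[10]='w': occ=5, LF[10]=C('w')+5=13+5=18
L[11]='u': occ=2, LF[11]=C('u')+2=1+2=3
L[12]='$': occ=0, LF[12]=C('$')+0=0+0=0
L[13]='u': occ=3, LF[13]=C('u')+3=1+3=4
L[14]='w': occ=6, LF[14]=C('w')+6=13+6=19
L[15]='u': occ=4, LF[15]=C('u')+4=1+4=5
L[16]='u': occ=5, LF[16]=C('u')+5=1+5=6
L[17]='w': occ=7, LF[17]=C('w')+7=13+7=20
L[18]='v': occ=3, LF[18]=C('v')+3=8+3=11
L[19]='u': occ=6, LF[19]=C('u')+6=1+6=7
L[20]='v': occ=4, LF[20]=C('v')+4=8+4=12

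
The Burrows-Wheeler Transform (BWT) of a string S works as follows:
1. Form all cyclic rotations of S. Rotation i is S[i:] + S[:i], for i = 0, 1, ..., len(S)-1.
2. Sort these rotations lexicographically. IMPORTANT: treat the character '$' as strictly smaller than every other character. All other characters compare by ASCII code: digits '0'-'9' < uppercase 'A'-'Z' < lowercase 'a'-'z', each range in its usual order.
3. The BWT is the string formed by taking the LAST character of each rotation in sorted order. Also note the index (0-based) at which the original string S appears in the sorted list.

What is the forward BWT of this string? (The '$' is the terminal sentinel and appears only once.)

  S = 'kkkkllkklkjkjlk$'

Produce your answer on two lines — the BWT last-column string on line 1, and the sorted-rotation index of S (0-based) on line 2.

All 16 rotations (rotation i = S[i:]+S[:i]):
  rot[0] = kkkkllkklkjkjlk$
  rot[1] = kkkllkklkjkjlk$k
  rot[2] = kkllkklkjkjlk$kk
  rot[3] = kllkklkjkjlk$kkk
  rot[4] = llkklkjkjlk$kkkk
  rot[5] = lkklkjkjlk$kkkkl
  rot[6] = kklkjkjlk$kkkkll
  rot[7] = klkjkjlk$kkkkllk
  rot[8] = lkjkjlk$kkkkllkk
  rot[9] = kjkjlk$kkkkllkkl
  rot[10] = jkjlk$kkkkllkklk
  rot[11] = kjlk$kkkkllkklkj
  rot[12] = jlk$kkkkllkklkjk
  rot[13] = lk$kkkkllkklkjkj
  rot[14] = k$kkkkllkklkjkjl
  rot[15] = $kkkkllkklkjkjlk
Sorted (with $ < everything):
  sorted[0] = $kkkkllkklkjkjlk  (last char: 'k')
  sorted[1] = jkjlk$kkkkllkklk  (last char: 'k')
  sorted[2] = jlk$kkkkllkklkjk  (last char: 'k')
  sorted[3] = k$kkkkllkklkjkjl  (last char: 'l')
  sorted[4] = kjkjlk$kkkkllkkl  (last char: 'l')
  sorted[5] = kjlk$kkkkllkklkj  (last char: 'j')
  sorted[6] = kkkkllkklkjkjlk$  (last char: '$')
  sorted[7] = kkkllkklkjkjlk$k  (last char: 'k')
  sorted[8] = kklkjkjlk$kkkkll  (last char: 'l')
  sorted[9] = kkllkklkjkjlk$kk  (last char: 'k')
  sorted[10] = klkjkjlk$kkkkllk  (last char: 'k')
  sorted[11] = kllkklkjkjlk$kkk  (last char: 'k')
  sorted[12] = lk$kkkkllkklkjkj  (last char: 'j')
  sorted[13] = lkjkjlk$kkkkllkk  (last char: 'k')
  sorted[14] = lkklkjkjlk$kkkkl  (last char: 'l')
  sorted[15] = llkklkjkjlk$kkkk  (last char: 'k')
Last column: kkkllj$klkkkjklk
Original string S is at sorted index 6

Answer: kkkllj$klkkkjklk
6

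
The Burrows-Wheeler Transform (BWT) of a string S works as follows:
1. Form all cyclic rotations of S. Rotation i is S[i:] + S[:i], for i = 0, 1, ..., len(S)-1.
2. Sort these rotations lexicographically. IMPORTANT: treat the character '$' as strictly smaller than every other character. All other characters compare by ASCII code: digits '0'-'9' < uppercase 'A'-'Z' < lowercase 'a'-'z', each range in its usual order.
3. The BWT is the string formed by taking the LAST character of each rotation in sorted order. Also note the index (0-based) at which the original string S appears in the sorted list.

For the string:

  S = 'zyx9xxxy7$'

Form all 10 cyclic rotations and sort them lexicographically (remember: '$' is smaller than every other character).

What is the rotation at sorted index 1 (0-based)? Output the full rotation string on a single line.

Answer: 7$zyx9xxxy

Derivation:
All 10 rotations (rotation i = S[i:]+S[:i]):
  rot[0] = zyx9xxxy7$
  rot[1] = yx9xxxy7$z
  rot[2] = x9xxxy7$zy
  rot[3] = 9xxxy7$zyx
  rot[4] = xxxy7$zyx9
  rot[5] = xxy7$zyx9x
  rot[6] = xy7$zyx9xx
  rot[7] = y7$zyx9xxx
  rot[8] = 7$zyx9xxxy
  rot[9] = $zyx9xxxy7
Sorted (with $ < everything):
  sorted[0] = $zyx9xxxy7
  sorted[1] = 7$zyx9xxxy
  sorted[2] = 9xxxy7$zyx
  sorted[3] = x9xxxy7$zy
  sorted[4] = xxxy7$zyx9
  sorted[5] = xxy7$zyx9x
  sorted[6] = xy7$zyx9xx
  sorted[7] = y7$zyx9xxx
  sorted[8] = yx9xxxy7$z
  sorted[9] = zyx9xxxy7$
sorted[1] = 7$zyx9xxxy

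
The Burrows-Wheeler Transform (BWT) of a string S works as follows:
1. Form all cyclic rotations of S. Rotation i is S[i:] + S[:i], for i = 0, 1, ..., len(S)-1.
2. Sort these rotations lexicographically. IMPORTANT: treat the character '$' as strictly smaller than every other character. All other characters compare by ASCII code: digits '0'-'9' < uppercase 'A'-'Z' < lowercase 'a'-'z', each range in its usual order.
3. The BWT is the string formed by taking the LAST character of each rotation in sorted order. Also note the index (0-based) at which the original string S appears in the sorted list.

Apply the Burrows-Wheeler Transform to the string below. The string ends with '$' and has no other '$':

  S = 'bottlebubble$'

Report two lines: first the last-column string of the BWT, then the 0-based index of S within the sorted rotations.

All 13 rotations (rotation i = S[i:]+S[:i]):
  rot[0] = bottlebubble$
  rot[1] = ottlebubble$b
  rot[2] = ttlebubble$bo
  rot[3] = tlebubble$bot
  rot[4] = lebubble$bott
  rot[5] = ebubble$bottl
  rot[6] = bubble$bottle
  rot[7] = ubble$bottleb
  rot[8] = bble$bottlebu
  rot[9] = ble$bottlebub
  rot[10] = le$bottlebubb
  rot[11] = e$bottlebubbl
  rot[12] = $bottlebubble
Sorted (with $ < everything):
  sorted[0] = $bottlebubble  (last char: 'e')
  sorted[1] = bble$bottlebu  (last char: 'u')
  sorted[2] = ble$bottlebub  (last char: 'b')
  sorted[3] = bottlebubble$  (last char: '$')
  sorted[4] = bubble$bottle  (last char: 'e')
  sorted[5] = e$bottlebubbl  (last char: 'l')
  sorted[6] = ebubble$bottl  (last char: 'l')
  sorted[7] = le$bottlebubb  (last char: 'b')
  sorted[8] = lebubble$bott  (last char: 't')
  sorted[9] = ottlebubble$b  (last char: 'b')
  sorted[10] = tlebubble$bot  (last char: 't')
  sorted[11] = ttlebubble$bo  (last char: 'o')
  sorted[12] = ubble$bottleb  (last char: 'b')
Last column: eub$ellbtbtob
Original string S is at sorted index 3

Answer: eub$ellbtbtob
3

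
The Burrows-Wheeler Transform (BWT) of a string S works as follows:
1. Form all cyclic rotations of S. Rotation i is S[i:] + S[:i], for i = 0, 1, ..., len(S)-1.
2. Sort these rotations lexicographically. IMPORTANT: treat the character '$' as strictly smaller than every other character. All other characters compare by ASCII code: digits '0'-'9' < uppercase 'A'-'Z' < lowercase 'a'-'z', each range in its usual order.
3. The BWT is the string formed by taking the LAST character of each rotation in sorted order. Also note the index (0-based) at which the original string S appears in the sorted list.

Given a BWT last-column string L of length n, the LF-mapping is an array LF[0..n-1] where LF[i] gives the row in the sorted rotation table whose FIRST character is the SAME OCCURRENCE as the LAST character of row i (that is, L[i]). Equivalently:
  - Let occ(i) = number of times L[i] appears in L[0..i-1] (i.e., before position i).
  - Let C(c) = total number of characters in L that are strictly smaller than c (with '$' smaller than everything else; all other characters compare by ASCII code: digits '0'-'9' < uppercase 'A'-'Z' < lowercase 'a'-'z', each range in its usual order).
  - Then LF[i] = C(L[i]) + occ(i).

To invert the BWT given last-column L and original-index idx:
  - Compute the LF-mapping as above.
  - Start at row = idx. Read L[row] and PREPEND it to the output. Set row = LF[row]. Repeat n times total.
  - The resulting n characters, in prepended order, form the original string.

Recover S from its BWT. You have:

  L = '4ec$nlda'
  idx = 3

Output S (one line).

Answer: candle4$

Derivation:
LF mapping: 1 5 3 0 7 6 4 2
Walk LF starting at row 3, prepending L[row]:
  step 1: row=3, L[3]='$', prepend. Next row=LF[3]=0
  step 2: row=0, L[0]='4', prepend. Next row=LF[0]=1
  step 3: row=1, L[1]='e', prepend. Next row=LF[1]=5
  step 4: row=5, L[5]='l', prepend. Next row=LF[5]=6
  step 5: row=6, L[6]='d', prepend. Next row=LF[6]=4
  step 6: row=4, L[4]='n', prepend. Next row=LF[4]=7
  step 7: row=7, L[7]='a', prepend. Next row=LF[7]=2
  step 8: row=2, L[2]='c', prepend. Next row=LF[2]=3
Reversed output: candle4$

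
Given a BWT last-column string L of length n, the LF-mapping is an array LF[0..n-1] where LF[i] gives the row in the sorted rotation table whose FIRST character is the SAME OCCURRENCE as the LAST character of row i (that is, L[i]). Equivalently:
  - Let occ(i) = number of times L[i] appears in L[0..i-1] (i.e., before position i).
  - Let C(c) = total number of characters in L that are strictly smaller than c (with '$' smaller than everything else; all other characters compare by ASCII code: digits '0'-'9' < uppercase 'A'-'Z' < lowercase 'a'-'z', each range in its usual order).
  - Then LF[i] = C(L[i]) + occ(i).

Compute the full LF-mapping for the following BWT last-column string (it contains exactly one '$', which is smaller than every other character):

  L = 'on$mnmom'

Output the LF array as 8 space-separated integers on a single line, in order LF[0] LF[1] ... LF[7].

Answer: 6 4 0 1 5 2 7 3

Derivation:
Char counts: '$':1, 'm':3, 'n':2, 'o':2
C (first-col start): C('$')=0, C('m')=1, C('n')=4, C('o')=6
L[0]='o': occ=0, LF[0]=C('o')+0=6+0=6
L[1]='n': occ=0, LF[1]=C('n')+0=4+0=4
L[2]='$': occ=0, LF[2]=C('$')+0=0+0=0
L[3]='m': occ=0, LF[3]=C('m')+0=1+0=1
L[4]='n': occ=1, LF[4]=C('n')+1=4+1=5
L[5]='m': occ=1, LF[5]=C('m')+1=1+1=2
L[6]='o': occ=1, LF[6]=C('o')+1=6+1=7
L[7]='m': occ=2, LF[7]=C('m')+2=1+2=3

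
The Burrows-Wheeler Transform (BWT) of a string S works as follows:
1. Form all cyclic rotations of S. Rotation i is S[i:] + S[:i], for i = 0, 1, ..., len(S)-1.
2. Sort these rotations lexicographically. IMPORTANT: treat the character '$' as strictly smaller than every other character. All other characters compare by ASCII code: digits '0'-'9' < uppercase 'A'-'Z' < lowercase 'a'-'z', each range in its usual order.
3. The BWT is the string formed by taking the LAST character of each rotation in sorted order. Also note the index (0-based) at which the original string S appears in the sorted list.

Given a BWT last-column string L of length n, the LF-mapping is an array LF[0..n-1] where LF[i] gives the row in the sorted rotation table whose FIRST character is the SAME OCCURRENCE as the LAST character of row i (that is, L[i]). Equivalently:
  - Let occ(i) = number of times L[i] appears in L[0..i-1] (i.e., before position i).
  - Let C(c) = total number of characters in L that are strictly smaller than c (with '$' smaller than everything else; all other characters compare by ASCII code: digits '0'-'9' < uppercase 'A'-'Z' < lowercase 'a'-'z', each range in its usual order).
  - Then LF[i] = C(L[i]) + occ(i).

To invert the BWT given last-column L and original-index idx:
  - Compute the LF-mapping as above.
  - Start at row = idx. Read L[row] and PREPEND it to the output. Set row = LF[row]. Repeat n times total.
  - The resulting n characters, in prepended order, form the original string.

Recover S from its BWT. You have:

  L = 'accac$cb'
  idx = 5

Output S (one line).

LF mapping: 1 4 5 2 6 0 7 3
Walk LF starting at row 5, prepending L[row]:
  step 1: row=5, L[5]='$', prepend. Next row=LF[5]=0
  step 2: row=0, L[0]='a', prepend. Next row=LF[0]=1
  step 3: row=1, L[1]='c', prepend. Next row=LF[1]=4
  step 4: row=4, L[4]='c', prepend. Next row=LF[4]=6
  step 5: row=6, L[6]='c', prepend. Next row=LF[6]=7
  step 6: row=7, L[7]='b', prepend. Next row=LF[7]=3
  step 7: row=3, L[3]='a', prepend. Next row=LF[3]=2
  step 8: row=2, L[2]='c', prepend. Next row=LF[2]=5
Reversed output: cabccca$

Answer: cabccca$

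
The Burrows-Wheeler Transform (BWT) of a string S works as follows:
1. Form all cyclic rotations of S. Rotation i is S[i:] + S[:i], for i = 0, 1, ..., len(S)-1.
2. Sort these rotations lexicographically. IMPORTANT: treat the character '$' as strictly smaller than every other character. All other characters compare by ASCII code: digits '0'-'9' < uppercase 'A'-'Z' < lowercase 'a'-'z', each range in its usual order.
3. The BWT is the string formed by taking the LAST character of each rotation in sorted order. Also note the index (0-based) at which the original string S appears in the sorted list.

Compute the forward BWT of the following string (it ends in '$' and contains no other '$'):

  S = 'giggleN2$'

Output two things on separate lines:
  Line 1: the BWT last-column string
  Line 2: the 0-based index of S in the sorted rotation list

All 9 rotations (rotation i = S[i:]+S[:i]):
  rot[0] = giggleN2$
  rot[1] = iggleN2$g
  rot[2] = ggleN2$gi
  rot[3] = gleN2$gig
  rot[4] = leN2$gigg
  rot[5] = eN2$giggl
  rot[6] = N2$giggle
  rot[7] = 2$giggleN
  rot[8] = $giggleN2
Sorted (with $ < everything):
  sorted[0] = $giggleN2  (last char: '2')
  sorted[1] = 2$giggleN  (last char: 'N')
  sorted[2] = N2$giggle  (last char: 'e')
  sorted[3] = eN2$giggl  (last char: 'l')
  sorted[4] = ggleN2$gi  (last char: 'i')
  sorted[5] = giggleN2$  (last char: '$')
  sorted[6] = gleN2$gig  (last char: 'g')
  sorted[7] = iggleN2$g  (last char: 'g')
  sorted[8] = leN2$gigg  (last char: 'g')
Last column: 2Neli$ggg
Original string S is at sorted index 5

Answer: 2Neli$ggg
5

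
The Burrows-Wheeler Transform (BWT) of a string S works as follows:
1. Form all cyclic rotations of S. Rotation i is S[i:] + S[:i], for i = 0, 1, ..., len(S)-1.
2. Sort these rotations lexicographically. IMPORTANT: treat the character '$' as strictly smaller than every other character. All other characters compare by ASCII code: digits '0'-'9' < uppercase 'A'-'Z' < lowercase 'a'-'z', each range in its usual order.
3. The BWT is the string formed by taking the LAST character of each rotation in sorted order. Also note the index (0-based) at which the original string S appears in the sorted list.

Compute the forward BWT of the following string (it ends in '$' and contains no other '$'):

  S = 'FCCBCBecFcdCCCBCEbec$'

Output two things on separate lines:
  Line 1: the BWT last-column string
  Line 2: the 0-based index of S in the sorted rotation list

Answer: cCCCCCBFCdBC$cEeeFcbB
12

Derivation:
All 21 rotations (rotation i = S[i:]+S[:i]):
  rot[0] = FCCBCBecFcdCCCBCEbec$
  rot[1] = CCBCBecFcdCCCBCEbec$F
  rot[2] = CBCBecFcdCCCBCEbec$FC
  rot[3] = BCBecFcdCCCBCEbec$FCC
  rot[4] = CBecFcdCCCBCEbec$FCCB
  rot[5] = BecFcdCCCBCEbec$FCCBC
  rot[6] = ecFcdCCCBCEbec$FCCBCB
  rot[7] = cFcdCCCBCEbec$FCCBCBe
  rot[8] = FcdCCCBCEbec$FCCBCBec
  rot[9] = cdCCCBCEbec$FCCBCBecF
  rot[10] = dCCCBCEbec$FCCBCBecFc
  rot[11] = CCCBCEbec$FCCBCBecFcd
  rot[12] = CCBCEbec$FCCBCBecFcdC
  rot[13] = CBCEbec$FCCBCBecFcdCC
  rot[14] = BCEbec$FCCBCBecFcdCCC
  rot[15] = CEbec$FCCBCBecFcdCCCB
  rot[16] = Ebec$FCCBCBecFcdCCCBC
  rot[17] = bec$FCCBCBecFcdCCCBCE
  rot[18] = ec$FCCBCBecFcdCCCBCEb
  rot[19] = c$FCCBCBecFcdCCCBCEbe
  rot[20] = $FCCBCBecFcdCCCBCEbec
Sorted (with $ < everything):
  sorted[0] = $FCCBCBecFcdCCCBCEbec  (last char: 'c')
  sorted[1] = BCBecFcdCCCBCEbec$FCC  (last char: 'C')
  sorted[2] = BCEbec$FCCBCBecFcdCCC  (last char: 'C')
  sorted[3] = BecFcdCCCBCEbec$FCCBC  (last char: 'C')
  sorted[4] = CBCBecFcdCCCBCEbec$FC  (last char: 'C')
  sorted[5] = CBCEbec$FCCBCBecFcdCC  (last char: 'C')
  sorted[6] = CBecFcdCCCBCEbec$FCCB  (last char: 'B')
  sorted[7] = CCBCBecFcdCCCBCEbec$F  (last char: 'F')
  sorted[8] = CCBCEbec$FCCBCBecFcdC  (last char: 'C')
  sorted[9] = CCCBCEbec$FCCBCBecFcd  (last char: 'd')
  sorted[10] = CEbec$FCCBCBecFcdCCCB  (last char: 'B')
  sorted[11] = Ebec$FCCBCBecFcdCCCBC  (last char: 'C')
  sorted[12] = FCCBCBecFcdCCCBCEbec$  (last char: '$')
  sorted[13] = FcdCCCBCEbec$FCCBCBec  (last char: 'c')
  sorted[14] = bec$FCCBCBecFcdCCCBCE  (last char: 'E')
  sorted[15] = c$FCCBCBecFcdCCCBCEbe  (last char: 'e')
  sorted[16] = cFcdCCCBCEbec$FCCBCBe  (last char: 'e')
  sorted[17] = cdCCCBCEbec$FCCBCBecF  (last char: 'F')
  sorted[18] = dCCCBCEbec$FCCBCBecFc  (last char: 'c')
  sorted[19] = ec$FCCBCBecFcdCCCBCEb  (last char: 'b')
  sorted[20] = ecFcdCCCBCEbec$FCCBCB  (last char: 'B')
Last column: cCCCCCBFCdBC$cEeeFcbB
Original string S is at sorted index 12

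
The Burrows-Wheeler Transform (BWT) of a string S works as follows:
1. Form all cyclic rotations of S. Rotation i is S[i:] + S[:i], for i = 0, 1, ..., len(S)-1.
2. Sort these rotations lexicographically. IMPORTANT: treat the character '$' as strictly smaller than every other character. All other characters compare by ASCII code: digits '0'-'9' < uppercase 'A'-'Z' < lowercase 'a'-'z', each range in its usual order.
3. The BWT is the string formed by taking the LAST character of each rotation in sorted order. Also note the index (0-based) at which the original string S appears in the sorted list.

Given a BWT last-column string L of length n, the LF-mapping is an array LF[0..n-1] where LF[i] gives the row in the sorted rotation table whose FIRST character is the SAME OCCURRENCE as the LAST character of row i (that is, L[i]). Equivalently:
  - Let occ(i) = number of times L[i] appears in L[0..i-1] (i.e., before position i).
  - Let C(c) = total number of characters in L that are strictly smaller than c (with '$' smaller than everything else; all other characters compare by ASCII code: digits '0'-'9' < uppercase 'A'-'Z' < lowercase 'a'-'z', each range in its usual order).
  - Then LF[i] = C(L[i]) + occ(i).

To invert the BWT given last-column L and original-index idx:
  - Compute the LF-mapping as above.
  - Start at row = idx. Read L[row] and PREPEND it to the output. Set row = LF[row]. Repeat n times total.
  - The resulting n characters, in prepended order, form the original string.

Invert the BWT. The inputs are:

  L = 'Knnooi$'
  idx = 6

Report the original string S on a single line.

LF mapping: 1 3 4 5 6 2 0
Walk LF starting at row 6, prepending L[row]:
  step 1: row=6, L[6]='$', prepend. Next row=LF[6]=0
  step 2: row=0, L[0]='K', prepend. Next row=LF[0]=1
  step 3: row=1, L[1]='n', prepend. Next row=LF[1]=3
  step 4: row=3, L[3]='o', prepend. Next row=LF[3]=5
  step 5: row=5, L[5]='i', prepend. Next row=LF[5]=2
  step 6: row=2, L[2]='n', prepend. Next row=LF[2]=4
  step 7: row=4, L[4]='o', prepend. Next row=LF[4]=6
Reversed output: onionK$

Answer: onionK$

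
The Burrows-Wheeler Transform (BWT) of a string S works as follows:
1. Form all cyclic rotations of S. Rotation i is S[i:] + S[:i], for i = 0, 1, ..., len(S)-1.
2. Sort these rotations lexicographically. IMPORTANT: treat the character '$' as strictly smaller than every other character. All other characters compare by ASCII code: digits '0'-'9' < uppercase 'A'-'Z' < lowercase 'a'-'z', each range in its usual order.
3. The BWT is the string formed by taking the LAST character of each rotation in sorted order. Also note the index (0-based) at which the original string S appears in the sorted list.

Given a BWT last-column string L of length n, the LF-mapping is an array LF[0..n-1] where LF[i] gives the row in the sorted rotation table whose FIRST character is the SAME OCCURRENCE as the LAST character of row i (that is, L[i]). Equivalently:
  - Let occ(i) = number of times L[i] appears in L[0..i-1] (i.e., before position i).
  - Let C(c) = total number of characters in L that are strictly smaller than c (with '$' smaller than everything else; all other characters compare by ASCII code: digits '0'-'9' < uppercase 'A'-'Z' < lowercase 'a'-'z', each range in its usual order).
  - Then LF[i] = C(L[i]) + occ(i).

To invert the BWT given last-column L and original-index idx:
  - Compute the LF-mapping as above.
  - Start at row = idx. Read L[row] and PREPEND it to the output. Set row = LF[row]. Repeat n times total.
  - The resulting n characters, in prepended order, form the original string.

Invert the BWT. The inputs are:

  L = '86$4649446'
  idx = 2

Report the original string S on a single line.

Answer: 464469648$

Derivation:
LF mapping: 8 5 0 1 6 2 9 3 4 7
Walk LF starting at row 2, prepending L[row]:
  step 1: row=2, L[2]='$', prepend. Next row=LF[2]=0
  step 2: row=0, L[0]='8', prepend. Next row=LF[0]=8
  step 3: row=8, L[8]='4', prepend. Next row=LF[8]=4
  step 4: row=4, L[4]='6', prepend. Next row=LF[4]=6
  step 5: row=6, L[6]='9', prepend. Next row=LF[6]=9
  step 6: row=9, L[9]='6', prepend. Next row=LF[9]=7
  step 7: row=7, L[7]='4', prepend. Next row=LF[7]=3
  step 8: row=3, L[3]='4', prepend. Next row=LF[3]=1
  step 9: row=1, L[1]='6', prepend. Next row=LF[1]=5
  step 10: row=5, L[5]='4', prepend. Next row=LF[5]=2
Reversed output: 464469648$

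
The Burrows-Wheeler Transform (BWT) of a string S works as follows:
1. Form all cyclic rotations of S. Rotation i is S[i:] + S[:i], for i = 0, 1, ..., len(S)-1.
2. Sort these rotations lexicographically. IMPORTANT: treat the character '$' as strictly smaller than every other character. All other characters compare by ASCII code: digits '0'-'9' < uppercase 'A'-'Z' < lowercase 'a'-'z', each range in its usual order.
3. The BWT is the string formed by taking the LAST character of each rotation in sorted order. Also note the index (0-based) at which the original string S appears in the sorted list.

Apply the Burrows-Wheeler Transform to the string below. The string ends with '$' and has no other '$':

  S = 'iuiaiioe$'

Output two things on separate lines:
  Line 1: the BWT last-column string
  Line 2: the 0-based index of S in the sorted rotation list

All 9 rotations (rotation i = S[i:]+S[:i]):
  rot[0] = iuiaiioe$
  rot[1] = uiaiioe$i
  rot[2] = iaiioe$iu
  rot[3] = aiioe$iui
  rot[4] = iioe$iuia
  rot[5] = ioe$iuiai
  rot[6] = oe$iuiaii
  rot[7] = e$iuiaiio
  rot[8] = $iuiaiioe
Sorted (with $ < everything):
  sorted[0] = $iuiaiioe  (last char: 'e')
  sorted[1] = aiioe$iui  (last char: 'i')
  sorted[2] = e$iuiaiio  (last char: 'o')
  sorted[3] = iaiioe$iu  (last char: 'u')
  sorted[4] = iioe$iuia  (last char: 'a')
  sorted[5] = ioe$iuiai  (last char: 'i')
  sorted[6] = iuiaiioe$  (last char: '$')
  sorted[7] = oe$iuiaii  (last char: 'i')
  sorted[8] = uiaiioe$i  (last char: 'i')
Last column: eiouai$ii
Original string S is at sorted index 6

Answer: eiouai$ii
6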